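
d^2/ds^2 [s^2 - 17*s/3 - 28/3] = 2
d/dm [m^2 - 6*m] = 2*m - 6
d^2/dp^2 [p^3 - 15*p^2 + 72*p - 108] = 6*p - 30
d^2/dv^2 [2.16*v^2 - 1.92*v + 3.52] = 4.32000000000000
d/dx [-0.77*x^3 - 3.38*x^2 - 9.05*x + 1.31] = -2.31*x^2 - 6.76*x - 9.05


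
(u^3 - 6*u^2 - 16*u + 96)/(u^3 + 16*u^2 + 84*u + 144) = (u^2 - 10*u + 24)/(u^2 + 12*u + 36)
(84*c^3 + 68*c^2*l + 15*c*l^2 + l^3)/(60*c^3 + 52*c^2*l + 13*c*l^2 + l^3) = (7*c + l)/(5*c + l)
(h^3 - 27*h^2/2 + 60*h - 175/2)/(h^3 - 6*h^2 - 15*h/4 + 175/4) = 2*(h - 5)/(2*h + 5)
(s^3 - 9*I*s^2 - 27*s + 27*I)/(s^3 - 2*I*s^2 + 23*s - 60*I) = (s^2 - 6*I*s - 9)/(s^2 + I*s + 20)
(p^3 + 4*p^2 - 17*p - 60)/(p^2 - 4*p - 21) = (p^2 + p - 20)/(p - 7)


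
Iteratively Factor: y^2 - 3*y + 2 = (y - 2)*(y - 1)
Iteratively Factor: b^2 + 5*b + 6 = (b + 2)*(b + 3)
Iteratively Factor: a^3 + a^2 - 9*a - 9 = (a - 3)*(a^2 + 4*a + 3) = (a - 3)*(a + 1)*(a + 3)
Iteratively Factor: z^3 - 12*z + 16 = (z - 2)*(z^2 + 2*z - 8) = (z - 2)*(z + 4)*(z - 2)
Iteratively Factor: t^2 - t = (t - 1)*(t)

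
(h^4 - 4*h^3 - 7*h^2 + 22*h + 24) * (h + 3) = h^5 - h^4 - 19*h^3 + h^2 + 90*h + 72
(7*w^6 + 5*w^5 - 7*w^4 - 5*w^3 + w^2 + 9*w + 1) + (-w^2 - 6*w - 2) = 7*w^6 + 5*w^5 - 7*w^4 - 5*w^3 + 3*w - 1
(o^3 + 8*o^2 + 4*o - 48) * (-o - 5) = -o^4 - 13*o^3 - 44*o^2 + 28*o + 240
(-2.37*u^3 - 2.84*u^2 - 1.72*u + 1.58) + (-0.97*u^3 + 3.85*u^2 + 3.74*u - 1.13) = -3.34*u^3 + 1.01*u^2 + 2.02*u + 0.45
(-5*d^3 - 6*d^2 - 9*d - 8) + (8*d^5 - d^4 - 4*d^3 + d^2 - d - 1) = 8*d^5 - d^4 - 9*d^3 - 5*d^2 - 10*d - 9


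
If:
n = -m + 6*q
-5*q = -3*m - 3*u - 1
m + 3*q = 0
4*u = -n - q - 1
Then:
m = -3/86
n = 9/86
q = 1/86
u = -12/43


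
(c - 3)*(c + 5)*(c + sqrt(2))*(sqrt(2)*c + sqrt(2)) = sqrt(2)*c^4 + 2*c^3 + 3*sqrt(2)*c^3 - 13*sqrt(2)*c^2 + 6*c^2 - 26*c - 15*sqrt(2)*c - 30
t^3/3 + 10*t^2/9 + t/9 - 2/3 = (t/3 + 1)*(t - 2/3)*(t + 1)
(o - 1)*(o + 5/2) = o^2 + 3*o/2 - 5/2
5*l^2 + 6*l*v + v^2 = (l + v)*(5*l + v)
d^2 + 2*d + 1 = (d + 1)^2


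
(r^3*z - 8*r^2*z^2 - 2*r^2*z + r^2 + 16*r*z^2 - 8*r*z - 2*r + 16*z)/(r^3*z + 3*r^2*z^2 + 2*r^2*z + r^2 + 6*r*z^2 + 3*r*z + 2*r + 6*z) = (r^2 - 8*r*z - 2*r + 16*z)/(r^2 + 3*r*z + 2*r + 6*z)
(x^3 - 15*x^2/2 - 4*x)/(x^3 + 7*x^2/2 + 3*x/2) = (x - 8)/(x + 3)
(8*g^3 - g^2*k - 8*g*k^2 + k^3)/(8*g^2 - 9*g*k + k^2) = g + k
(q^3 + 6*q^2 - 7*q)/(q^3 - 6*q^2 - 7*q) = (-q^2 - 6*q + 7)/(-q^2 + 6*q + 7)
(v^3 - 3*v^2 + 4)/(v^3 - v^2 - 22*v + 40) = (v^2 - v - 2)/(v^2 + v - 20)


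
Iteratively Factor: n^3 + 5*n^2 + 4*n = (n + 1)*(n^2 + 4*n) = n*(n + 1)*(n + 4)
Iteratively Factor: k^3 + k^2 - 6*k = (k - 2)*(k^2 + 3*k) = (k - 2)*(k + 3)*(k)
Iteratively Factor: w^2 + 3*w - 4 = (w + 4)*(w - 1)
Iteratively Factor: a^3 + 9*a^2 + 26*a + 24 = (a + 3)*(a^2 + 6*a + 8) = (a + 2)*(a + 3)*(a + 4)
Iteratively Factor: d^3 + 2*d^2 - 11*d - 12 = (d + 4)*(d^2 - 2*d - 3) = (d + 1)*(d + 4)*(d - 3)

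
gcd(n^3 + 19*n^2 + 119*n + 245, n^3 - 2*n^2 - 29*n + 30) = n + 5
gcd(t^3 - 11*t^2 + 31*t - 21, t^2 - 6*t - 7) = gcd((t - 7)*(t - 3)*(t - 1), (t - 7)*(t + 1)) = t - 7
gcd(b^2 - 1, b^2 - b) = b - 1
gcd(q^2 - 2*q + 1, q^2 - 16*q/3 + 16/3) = 1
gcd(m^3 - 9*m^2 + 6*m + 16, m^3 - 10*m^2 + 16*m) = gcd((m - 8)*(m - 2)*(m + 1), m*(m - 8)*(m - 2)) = m^2 - 10*m + 16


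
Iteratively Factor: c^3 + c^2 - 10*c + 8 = (c + 4)*(c^2 - 3*c + 2) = (c - 1)*(c + 4)*(c - 2)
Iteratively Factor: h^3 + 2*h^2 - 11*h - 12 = (h - 3)*(h^2 + 5*h + 4) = (h - 3)*(h + 4)*(h + 1)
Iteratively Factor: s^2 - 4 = (s - 2)*(s + 2)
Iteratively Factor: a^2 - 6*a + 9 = (a - 3)*(a - 3)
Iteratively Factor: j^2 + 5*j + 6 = (j + 2)*(j + 3)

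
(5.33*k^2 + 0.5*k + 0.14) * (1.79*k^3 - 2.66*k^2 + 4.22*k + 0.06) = 9.5407*k^5 - 13.2828*k^4 + 21.4132*k^3 + 2.0574*k^2 + 0.6208*k + 0.0084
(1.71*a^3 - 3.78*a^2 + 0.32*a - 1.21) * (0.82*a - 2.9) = 1.4022*a^4 - 8.0586*a^3 + 11.2244*a^2 - 1.9202*a + 3.509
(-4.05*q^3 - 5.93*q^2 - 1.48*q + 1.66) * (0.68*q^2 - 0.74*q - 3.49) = -2.754*q^5 - 1.0354*q^4 + 17.5163*q^3 + 22.9197*q^2 + 3.9368*q - 5.7934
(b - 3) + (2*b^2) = 2*b^2 + b - 3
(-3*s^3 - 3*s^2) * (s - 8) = -3*s^4 + 21*s^3 + 24*s^2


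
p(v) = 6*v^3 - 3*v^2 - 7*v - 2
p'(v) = 18*v^2 - 6*v - 7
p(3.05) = 118.98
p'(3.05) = 142.14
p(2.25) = 35.41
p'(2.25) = 70.62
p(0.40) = -4.90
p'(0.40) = -6.52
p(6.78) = 1682.63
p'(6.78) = 779.75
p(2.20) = 31.97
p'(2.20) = 66.92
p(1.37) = -1.79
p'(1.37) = 18.56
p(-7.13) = -2279.40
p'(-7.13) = 950.84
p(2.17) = 29.99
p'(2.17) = 64.74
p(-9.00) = -4556.00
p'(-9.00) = 1505.00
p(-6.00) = -1364.00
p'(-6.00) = 677.00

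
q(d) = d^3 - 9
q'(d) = 3*d^2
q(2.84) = 13.91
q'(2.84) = 24.20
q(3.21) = 24.08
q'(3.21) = 30.91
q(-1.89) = -15.75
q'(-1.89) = 10.72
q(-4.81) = -120.28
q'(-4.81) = 69.41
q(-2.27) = -20.70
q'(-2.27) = 15.46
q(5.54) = 161.03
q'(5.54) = 92.07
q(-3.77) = -62.58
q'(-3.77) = 42.64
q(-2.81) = -31.19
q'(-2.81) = 23.69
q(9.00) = 720.00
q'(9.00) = 243.00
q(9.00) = 720.00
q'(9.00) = 243.00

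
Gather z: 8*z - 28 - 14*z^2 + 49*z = -14*z^2 + 57*z - 28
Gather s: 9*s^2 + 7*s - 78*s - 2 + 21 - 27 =9*s^2 - 71*s - 8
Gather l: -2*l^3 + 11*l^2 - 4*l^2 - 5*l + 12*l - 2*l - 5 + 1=-2*l^3 + 7*l^2 + 5*l - 4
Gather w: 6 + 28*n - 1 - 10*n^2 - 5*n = -10*n^2 + 23*n + 5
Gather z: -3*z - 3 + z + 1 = -2*z - 2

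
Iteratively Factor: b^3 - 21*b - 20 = (b - 5)*(b^2 + 5*b + 4) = (b - 5)*(b + 4)*(b + 1)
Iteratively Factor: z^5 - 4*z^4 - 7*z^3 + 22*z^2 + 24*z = (z - 3)*(z^4 - z^3 - 10*z^2 - 8*z) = (z - 3)*(z + 1)*(z^3 - 2*z^2 - 8*z) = (z - 3)*(z + 1)*(z + 2)*(z^2 - 4*z) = z*(z - 3)*(z + 1)*(z + 2)*(z - 4)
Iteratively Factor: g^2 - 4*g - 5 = (g + 1)*(g - 5)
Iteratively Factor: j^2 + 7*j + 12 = (j + 3)*(j + 4)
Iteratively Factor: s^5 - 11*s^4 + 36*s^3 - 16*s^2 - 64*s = (s + 1)*(s^4 - 12*s^3 + 48*s^2 - 64*s) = (s - 4)*(s + 1)*(s^3 - 8*s^2 + 16*s) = (s - 4)^2*(s + 1)*(s^2 - 4*s) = s*(s - 4)^2*(s + 1)*(s - 4)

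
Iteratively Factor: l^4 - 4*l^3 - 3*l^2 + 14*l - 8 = (l - 1)*(l^3 - 3*l^2 - 6*l + 8) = (l - 1)*(l + 2)*(l^2 - 5*l + 4) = (l - 4)*(l - 1)*(l + 2)*(l - 1)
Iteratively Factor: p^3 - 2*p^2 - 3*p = (p + 1)*(p^2 - 3*p) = p*(p + 1)*(p - 3)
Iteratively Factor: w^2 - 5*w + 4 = (w - 4)*(w - 1)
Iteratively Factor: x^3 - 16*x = (x - 4)*(x^2 + 4*x) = (x - 4)*(x + 4)*(x)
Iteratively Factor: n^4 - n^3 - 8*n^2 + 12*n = (n - 2)*(n^3 + n^2 - 6*n) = (n - 2)^2*(n^2 + 3*n) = n*(n - 2)^2*(n + 3)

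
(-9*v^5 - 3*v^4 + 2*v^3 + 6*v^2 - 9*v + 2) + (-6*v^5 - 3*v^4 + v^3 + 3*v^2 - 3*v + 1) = -15*v^5 - 6*v^4 + 3*v^3 + 9*v^2 - 12*v + 3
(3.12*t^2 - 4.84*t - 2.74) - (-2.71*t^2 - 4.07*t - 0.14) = 5.83*t^2 - 0.77*t - 2.6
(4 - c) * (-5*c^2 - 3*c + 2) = 5*c^3 - 17*c^2 - 14*c + 8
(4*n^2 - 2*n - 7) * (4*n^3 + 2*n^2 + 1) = 16*n^5 - 32*n^3 - 10*n^2 - 2*n - 7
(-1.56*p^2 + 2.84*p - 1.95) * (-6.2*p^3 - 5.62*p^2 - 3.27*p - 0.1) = 9.672*p^5 - 8.8408*p^4 + 1.2304*p^3 + 1.8282*p^2 + 6.0925*p + 0.195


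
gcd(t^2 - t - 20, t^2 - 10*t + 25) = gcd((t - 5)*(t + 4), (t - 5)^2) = t - 5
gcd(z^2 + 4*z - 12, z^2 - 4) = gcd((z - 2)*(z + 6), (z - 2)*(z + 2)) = z - 2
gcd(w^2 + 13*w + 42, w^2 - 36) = w + 6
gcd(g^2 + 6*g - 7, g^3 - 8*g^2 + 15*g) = 1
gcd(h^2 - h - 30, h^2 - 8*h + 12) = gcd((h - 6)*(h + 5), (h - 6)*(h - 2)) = h - 6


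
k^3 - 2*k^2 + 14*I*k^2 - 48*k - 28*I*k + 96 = (k - 2)*(k + 6*I)*(k + 8*I)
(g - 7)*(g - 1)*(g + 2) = g^3 - 6*g^2 - 9*g + 14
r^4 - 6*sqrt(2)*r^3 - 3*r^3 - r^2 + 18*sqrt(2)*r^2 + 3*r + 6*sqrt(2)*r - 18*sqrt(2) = (r - 3)*(r - 1)*(r + 1)*(r - 6*sqrt(2))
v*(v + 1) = v^2 + v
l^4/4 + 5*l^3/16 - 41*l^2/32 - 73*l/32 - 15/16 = (l/4 + 1/2)*(l - 5/2)*(l + 3/4)*(l + 1)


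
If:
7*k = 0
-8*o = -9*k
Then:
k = 0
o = 0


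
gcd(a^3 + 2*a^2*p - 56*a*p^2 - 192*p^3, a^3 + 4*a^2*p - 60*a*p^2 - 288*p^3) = -a^2 + 2*a*p + 48*p^2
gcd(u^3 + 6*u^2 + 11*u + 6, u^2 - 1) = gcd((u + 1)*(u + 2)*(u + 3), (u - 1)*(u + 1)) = u + 1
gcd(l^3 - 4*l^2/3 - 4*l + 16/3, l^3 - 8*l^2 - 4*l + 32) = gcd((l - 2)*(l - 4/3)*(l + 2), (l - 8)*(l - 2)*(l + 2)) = l^2 - 4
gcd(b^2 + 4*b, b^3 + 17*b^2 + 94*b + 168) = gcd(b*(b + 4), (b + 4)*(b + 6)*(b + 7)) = b + 4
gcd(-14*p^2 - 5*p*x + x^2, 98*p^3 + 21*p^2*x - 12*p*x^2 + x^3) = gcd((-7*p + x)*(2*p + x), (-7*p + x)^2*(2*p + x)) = -14*p^2 - 5*p*x + x^2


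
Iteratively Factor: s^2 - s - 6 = (s - 3)*(s + 2)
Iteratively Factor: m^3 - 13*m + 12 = (m - 3)*(m^2 + 3*m - 4) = (m - 3)*(m + 4)*(m - 1)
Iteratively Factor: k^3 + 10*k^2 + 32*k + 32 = (k + 2)*(k^2 + 8*k + 16) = (k + 2)*(k + 4)*(k + 4)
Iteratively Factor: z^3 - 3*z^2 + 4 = (z - 2)*(z^2 - z - 2) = (z - 2)*(z + 1)*(z - 2)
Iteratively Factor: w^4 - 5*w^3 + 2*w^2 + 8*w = (w)*(w^3 - 5*w^2 + 2*w + 8) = w*(w - 4)*(w^2 - w - 2) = w*(w - 4)*(w - 2)*(w + 1)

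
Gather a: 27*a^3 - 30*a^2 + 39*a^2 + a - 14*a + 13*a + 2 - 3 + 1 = 27*a^3 + 9*a^2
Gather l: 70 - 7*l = 70 - 7*l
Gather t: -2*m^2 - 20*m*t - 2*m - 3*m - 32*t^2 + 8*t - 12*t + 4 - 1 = -2*m^2 - 5*m - 32*t^2 + t*(-20*m - 4) + 3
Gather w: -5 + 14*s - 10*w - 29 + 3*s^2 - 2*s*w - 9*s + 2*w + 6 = 3*s^2 + 5*s + w*(-2*s - 8) - 28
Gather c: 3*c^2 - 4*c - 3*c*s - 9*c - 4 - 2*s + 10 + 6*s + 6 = 3*c^2 + c*(-3*s - 13) + 4*s + 12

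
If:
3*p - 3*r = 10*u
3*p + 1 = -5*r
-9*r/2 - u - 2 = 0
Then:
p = 58/111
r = -19/37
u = 23/74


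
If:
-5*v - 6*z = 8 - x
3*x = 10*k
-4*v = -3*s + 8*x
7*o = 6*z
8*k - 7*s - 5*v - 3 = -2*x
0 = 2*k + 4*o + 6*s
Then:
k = 150/1067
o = -633/1067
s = 372/1067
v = -721/1067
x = 500/1067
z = -1477/2134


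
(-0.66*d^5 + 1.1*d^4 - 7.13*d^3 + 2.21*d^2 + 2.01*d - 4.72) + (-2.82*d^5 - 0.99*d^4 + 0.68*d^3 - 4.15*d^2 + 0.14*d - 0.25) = -3.48*d^5 + 0.11*d^4 - 6.45*d^3 - 1.94*d^2 + 2.15*d - 4.97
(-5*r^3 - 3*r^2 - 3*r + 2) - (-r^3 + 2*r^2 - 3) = -4*r^3 - 5*r^2 - 3*r + 5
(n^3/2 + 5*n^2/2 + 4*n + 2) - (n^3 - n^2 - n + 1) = -n^3/2 + 7*n^2/2 + 5*n + 1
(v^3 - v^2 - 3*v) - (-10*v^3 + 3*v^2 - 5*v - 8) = 11*v^3 - 4*v^2 + 2*v + 8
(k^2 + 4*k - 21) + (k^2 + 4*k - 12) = 2*k^2 + 8*k - 33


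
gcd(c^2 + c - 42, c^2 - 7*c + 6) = c - 6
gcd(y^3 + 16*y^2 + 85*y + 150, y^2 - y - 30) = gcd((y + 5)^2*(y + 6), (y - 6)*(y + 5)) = y + 5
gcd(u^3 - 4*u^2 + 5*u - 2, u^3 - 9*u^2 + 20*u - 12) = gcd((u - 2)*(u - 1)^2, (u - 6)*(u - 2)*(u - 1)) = u^2 - 3*u + 2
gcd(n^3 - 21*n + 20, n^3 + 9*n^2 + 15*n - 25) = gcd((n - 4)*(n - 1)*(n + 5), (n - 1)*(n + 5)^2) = n^2 + 4*n - 5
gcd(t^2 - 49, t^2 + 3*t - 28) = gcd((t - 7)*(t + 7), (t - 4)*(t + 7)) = t + 7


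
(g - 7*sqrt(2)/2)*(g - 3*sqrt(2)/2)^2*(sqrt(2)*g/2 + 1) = sqrt(2)*g^4/2 - 11*g^3/2 + 25*sqrt(2)*g^2/4 + 39*g/4 - 63*sqrt(2)/4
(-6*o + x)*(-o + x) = 6*o^2 - 7*o*x + x^2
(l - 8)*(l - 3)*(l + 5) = l^3 - 6*l^2 - 31*l + 120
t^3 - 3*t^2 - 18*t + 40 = (t - 5)*(t - 2)*(t + 4)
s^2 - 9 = (s - 3)*(s + 3)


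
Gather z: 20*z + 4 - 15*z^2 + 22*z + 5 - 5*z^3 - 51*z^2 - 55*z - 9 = -5*z^3 - 66*z^2 - 13*z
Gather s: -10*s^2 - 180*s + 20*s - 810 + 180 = -10*s^2 - 160*s - 630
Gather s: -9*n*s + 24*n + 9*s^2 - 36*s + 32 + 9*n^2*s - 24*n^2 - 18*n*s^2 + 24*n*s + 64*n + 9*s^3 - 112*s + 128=-24*n^2 + 88*n + 9*s^3 + s^2*(9 - 18*n) + s*(9*n^2 + 15*n - 148) + 160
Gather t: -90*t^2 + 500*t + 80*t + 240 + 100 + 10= -90*t^2 + 580*t + 350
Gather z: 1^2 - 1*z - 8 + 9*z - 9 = 8*z - 16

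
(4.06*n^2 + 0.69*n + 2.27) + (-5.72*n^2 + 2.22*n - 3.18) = -1.66*n^2 + 2.91*n - 0.91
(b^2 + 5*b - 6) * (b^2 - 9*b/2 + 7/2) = b^4 + b^3/2 - 25*b^2 + 89*b/2 - 21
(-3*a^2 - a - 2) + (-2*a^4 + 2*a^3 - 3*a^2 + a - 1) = -2*a^4 + 2*a^3 - 6*a^2 - 3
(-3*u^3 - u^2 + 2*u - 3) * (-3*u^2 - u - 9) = 9*u^5 + 6*u^4 + 22*u^3 + 16*u^2 - 15*u + 27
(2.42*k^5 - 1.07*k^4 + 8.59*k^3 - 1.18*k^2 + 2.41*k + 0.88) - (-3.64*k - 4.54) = 2.42*k^5 - 1.07*k^4 + 8.59*k^3 - 1.18*k^2 + 6.05*k + 5.42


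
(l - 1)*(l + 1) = l^2 - 1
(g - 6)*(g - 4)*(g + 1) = g^3 - 9*g^2 + 14*g + 24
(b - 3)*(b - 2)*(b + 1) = b^3 - 4*b^2 + b + 6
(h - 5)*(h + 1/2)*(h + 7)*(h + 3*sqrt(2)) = h^4 + 5*h^3/2 + 3*sqrt(2)*h^3 - 34*h^2 + 15*sqrt(2)*h^2/2 - 102*sqrt(2)*h - 35*h/2 - 105*sqrt(2)/2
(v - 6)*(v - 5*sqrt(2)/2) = v^2 - 6*v - 5*sqrt(2)*v/2 + 15*sqrt(2)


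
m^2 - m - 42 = (m - 7)*(m + 6)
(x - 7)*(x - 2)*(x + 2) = x^3 - 7*x^2 - 4*x + 28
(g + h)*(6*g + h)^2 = 36*g^3 + 48*g^2*h + 13*g*h^2 + h^3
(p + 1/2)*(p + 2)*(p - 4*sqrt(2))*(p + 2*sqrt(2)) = p^4 - 2*sqrt(2)*p^3 + 5*p^3/2 - 15*p^2 - 5*sqrt(2)*p^2 - 40*p - 2*sqrt(2)*p - 16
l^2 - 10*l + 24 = (l - 6)*(l - 4)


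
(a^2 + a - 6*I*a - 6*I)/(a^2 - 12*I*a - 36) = (a + 1)/(a - 6*I)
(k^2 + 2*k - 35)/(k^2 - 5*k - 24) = (-k^2 - 2*k + 35)/(-k^2 + 5*k + 24)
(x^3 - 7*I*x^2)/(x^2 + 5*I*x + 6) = x^2*(x - 7*I)/(x^2 + 5*I*x + 6)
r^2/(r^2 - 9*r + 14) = r^2/(r^2 - 9*r + 14)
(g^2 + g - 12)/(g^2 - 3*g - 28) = (g - 3)/(g - 7)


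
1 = 1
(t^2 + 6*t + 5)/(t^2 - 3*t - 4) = (t + 5)/(t - 4)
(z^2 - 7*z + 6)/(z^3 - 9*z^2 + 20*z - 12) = 1/(z - 2)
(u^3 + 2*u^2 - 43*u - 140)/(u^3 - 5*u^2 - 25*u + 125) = (u^2 - 3*u - 28)/(u^2 - 10*u + 25)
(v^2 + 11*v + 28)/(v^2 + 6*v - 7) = (v + 4)/(v - 1)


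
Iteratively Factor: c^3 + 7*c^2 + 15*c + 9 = (c + 3)*(c^2 + 4*c + 3) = (c + 3)^2*(c + 1)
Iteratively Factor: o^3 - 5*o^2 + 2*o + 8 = (o - 4)*(o^2 - o - 2) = (o - 4)*(o - 2)*(o + 1)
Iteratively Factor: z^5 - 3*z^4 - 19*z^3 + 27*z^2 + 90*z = (z)*(z^4 - 3*z^3 - 19*z^2 + 27*z + 90) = z*(z + 2)*(z^3 - 5*z^2 - 9*z + 45) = z*(z - 5)*(z + 2)*(z^2 - 9) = z*(z - 5)*(z - 3)*(z + 2)*(z + 3)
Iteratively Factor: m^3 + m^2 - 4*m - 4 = (m - 2)*(m^2 + 3*m + 2) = (m - 2)*(m + 2)*(m + 1)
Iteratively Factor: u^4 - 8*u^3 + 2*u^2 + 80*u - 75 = (u - 5)*(u^3 - 3*u^2 - 13*u + 15) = (u - 5)*(u - 1)*(u^2 - 2*u - 15) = (u - 5)^2*(u - 1)*(u + 3)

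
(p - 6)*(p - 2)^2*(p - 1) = p^4 - 11*p^3 + 38*p^2 - 52*p + 24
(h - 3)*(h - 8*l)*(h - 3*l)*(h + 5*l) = h^4 - 6*h^3*l - 3*h^3 - 31*h^2*l^2 + 18*h^2*l + 120*h*l^3 + 93*h*l^2 - 360*l^3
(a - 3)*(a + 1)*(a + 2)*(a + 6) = a^4 + 6*a^3 - 7*a^2 - 48*a - 36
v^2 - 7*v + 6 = (v - 6)*(v - 1)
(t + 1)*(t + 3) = t^2 + 4*t + 3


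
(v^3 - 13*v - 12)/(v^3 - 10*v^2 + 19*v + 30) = (v^2 - v - 12)/(v^2 - 11*v + 30)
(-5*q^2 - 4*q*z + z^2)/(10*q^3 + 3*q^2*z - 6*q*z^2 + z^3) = 1/(-2*q + z)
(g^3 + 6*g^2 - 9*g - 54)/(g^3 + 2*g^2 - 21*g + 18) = (g + 3)/(g - 1)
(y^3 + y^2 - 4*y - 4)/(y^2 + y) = y - 4/y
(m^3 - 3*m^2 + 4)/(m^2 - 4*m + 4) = m + 1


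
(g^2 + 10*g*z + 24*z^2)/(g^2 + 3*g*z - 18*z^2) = (-g - 4*z)/(-g + 3*z)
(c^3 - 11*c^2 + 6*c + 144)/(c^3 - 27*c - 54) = (c - 8)/(c + 3)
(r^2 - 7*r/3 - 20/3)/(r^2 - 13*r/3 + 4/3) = (3*r + 5)/(3*r - 1)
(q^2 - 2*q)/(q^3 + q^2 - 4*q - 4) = q/(q^2 + 3*q + 2)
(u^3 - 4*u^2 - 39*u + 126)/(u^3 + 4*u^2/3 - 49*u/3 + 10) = 3*(u^2 - u - 42)/(3*u^2 + 13*u - 10)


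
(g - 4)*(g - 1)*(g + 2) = g^3 - 3*g^2 - 6*g + 8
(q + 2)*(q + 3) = q^2 + 5*q + 6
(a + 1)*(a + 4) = a^2 + 5*a + 4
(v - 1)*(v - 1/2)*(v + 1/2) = v^3 - v^2 - v/4 + 1/4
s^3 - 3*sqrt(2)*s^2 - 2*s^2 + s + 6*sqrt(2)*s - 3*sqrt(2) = (s - 1)^2*(s - 3*sqrt(2))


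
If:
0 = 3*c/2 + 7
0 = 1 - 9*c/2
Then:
No Solution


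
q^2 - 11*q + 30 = (q - 6)*(q - 5)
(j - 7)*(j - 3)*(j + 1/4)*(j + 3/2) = j^4 - 33*j^3/4 + 31*j^2/8 + 33*j + 63/8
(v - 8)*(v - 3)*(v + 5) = v^3 - 6*v^2 - 31*v + 120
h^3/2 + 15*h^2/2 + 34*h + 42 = (h/2 + 1)*(h + 6)*(h + 7)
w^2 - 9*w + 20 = (w - 5)*(w - 4)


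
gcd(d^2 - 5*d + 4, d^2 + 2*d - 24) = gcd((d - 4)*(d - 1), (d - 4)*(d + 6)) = d - 4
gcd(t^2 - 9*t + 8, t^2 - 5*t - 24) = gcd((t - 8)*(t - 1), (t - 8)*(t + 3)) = t - 8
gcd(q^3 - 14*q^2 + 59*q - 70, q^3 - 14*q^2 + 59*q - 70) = q^3 - 14*q^2 + 59*q - 70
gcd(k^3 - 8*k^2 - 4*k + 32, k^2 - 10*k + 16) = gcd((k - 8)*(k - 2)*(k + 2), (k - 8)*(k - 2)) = k^2 - 10*k + 16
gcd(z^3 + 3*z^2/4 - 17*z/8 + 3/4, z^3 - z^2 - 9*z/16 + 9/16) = z - 3/4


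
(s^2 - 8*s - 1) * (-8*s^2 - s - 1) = -8*s^4 + 63*s^3 + 15*s^2 + 9*s + 1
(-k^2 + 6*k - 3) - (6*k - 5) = 2 - k^2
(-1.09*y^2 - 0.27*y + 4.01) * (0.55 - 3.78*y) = 4.1202*y^3 + 0.4211*y^2 - 15.3063*y + 2.2055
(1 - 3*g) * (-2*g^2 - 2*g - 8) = 6*g^3 + 4*g^2 + 22*g - 8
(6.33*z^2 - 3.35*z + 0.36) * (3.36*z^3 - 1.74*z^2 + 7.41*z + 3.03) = 21.2688*z^5 - 22.2702*z^4 + 53.9439*z^3 - 6.27*z^2 - 7.4829*z + 1.0908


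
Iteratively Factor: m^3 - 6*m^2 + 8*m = (m - 2)*(m^2 - 4*m) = m*(m - 2)*(m - 4)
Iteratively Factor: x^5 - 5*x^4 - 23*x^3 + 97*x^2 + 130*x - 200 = (x + 4)*(x^4 - 9*x^3 + 13*x^2 + 45*x - 50) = (x - 5)*(x + 4)*(x^3 - 4*x^2 - 7*x + 10) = (x - 5)*(x + 2)*(x + 4)*(x^2 - 6*x + 5) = (x - 5)*(x - 1)*(x + 2)*(x + 4)*(x - 5)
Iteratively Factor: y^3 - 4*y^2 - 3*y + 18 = (y - 3)*(y^2 - y - 6) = (y - 3)*(y + 2)*(y - 3)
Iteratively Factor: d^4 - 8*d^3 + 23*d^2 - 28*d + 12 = (d - 1)*(d^3 - 7*d^2 + 16*d - 12) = (d - 2)*(d - 1)*(d^2 - 5*d + 6) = (d - 2)^2*(d - 1)*(d - 3)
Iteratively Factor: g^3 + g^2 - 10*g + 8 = (g + 4)*(g^2 - 3*g + 2) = (g - 2)*(g + 4)*(g - 1)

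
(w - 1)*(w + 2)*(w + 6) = w^3 + 7*w^2 + 4*w - 12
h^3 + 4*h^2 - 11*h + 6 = (h - 1)^2*(h + 6)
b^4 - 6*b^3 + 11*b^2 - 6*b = b*(b - 3)*(b - 2)*(b - 1)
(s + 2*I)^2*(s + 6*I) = s^3 + 10*I*s^2 - 28*s - 24*I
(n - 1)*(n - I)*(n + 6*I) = n^3 - n^2 + 5*I*n^2 + 6*n - 5*I*n - 6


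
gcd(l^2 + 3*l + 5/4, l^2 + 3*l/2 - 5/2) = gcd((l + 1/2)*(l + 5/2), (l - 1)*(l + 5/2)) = l + 5/2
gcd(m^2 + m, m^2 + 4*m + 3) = m + 1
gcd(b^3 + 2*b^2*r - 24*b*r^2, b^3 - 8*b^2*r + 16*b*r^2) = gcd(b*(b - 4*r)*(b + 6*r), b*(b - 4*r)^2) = -b^2 + 4*b*r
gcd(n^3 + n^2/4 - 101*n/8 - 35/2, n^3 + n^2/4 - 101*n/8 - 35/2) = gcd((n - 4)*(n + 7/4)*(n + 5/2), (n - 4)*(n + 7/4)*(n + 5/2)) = n^3 + n^2/4 - 101*n/8 - 35/2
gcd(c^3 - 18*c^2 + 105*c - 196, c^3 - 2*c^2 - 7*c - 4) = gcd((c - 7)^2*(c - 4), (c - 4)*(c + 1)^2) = c - 4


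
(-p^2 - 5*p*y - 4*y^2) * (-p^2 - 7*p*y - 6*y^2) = p^4 + 12*p^3*y + 45*p^2*y^2 + 58*p*y^3 + 24*y^4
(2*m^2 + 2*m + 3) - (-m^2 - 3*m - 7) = 3*m^2 + 5*m + 10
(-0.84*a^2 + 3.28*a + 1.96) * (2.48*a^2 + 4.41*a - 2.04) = -2.0832*a^4 + 4.43*a^3 + 21.0392*a^2 + 1.9524*a - 3.9984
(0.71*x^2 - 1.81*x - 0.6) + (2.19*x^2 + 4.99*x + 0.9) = 2.9*x^2 + 3.18*x + 0.3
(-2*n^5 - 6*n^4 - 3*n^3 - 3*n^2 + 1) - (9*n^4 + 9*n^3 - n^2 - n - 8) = -2*n^5 - 15*n^4 - 12*n^3 - 2*n^2 + n + 9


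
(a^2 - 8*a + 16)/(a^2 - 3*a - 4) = (a - 4)/(a + 1)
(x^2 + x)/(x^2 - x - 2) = x/(x - 2)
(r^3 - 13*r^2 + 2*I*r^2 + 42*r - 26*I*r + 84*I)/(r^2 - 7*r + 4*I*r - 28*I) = (r^2 + 2*r*(-3 + I) - 12*I)/(r + 4*I)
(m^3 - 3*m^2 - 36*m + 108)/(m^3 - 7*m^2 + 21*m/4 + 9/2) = 4*(m^2 + 3*m - 18)/(4*m^2 - 4*m - 3)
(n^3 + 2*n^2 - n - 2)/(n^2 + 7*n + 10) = (n^2 - 1)/(n + 5)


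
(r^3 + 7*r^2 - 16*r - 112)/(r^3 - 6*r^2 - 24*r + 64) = (r^2 + 3*r - 28)/(r^2 - 10*r + 16)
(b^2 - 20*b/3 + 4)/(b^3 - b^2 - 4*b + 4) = (b^2 - 20*b/3 + 4)/(b^3 - b^2 - 4*b + 4)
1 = 1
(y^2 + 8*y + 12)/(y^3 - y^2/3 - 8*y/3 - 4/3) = 3*(y^2 + 8*y + 12)/(3*y^3 - y^2 - 8*y - 4)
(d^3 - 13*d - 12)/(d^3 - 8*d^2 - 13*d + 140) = (d^3 - 13*d - 12)/(d^3 - 8*d^2 - 13*d + 140)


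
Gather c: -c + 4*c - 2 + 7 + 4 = 3*c + 9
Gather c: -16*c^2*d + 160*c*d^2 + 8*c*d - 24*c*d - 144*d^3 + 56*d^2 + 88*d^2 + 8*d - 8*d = -16*c^2*d + c*(160*d^2 - 16*d) - 144*d^3 + 144*d^2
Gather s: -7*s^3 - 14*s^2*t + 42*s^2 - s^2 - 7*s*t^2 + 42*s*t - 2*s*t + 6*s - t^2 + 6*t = -7*s^3 + s^2*(41 - 14*t) + s*(-7*t^2 + 40*t + 6) - t^2 + 6*t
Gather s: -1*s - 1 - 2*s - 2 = -3*s - 3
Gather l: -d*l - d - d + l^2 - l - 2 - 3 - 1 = -2*d + l^2 + l*(-d - 1) - 6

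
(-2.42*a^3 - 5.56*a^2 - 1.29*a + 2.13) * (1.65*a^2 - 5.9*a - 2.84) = -3.993*a^5 + 5.104*a^4 + 37.5483*a^3 + 26.9159*a^2 - 8.9034*a - 6.0492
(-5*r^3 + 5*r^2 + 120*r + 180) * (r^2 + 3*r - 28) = -5*r^5 - 10*r^4 + 275*r^3 + 400*r^2 - 2820*r - 5040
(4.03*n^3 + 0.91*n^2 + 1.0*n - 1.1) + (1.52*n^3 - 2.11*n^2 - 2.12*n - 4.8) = 5.55*n^3 - 1.2*n^2 - 1.12*n - 5.9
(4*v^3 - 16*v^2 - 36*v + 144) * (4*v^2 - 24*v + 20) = 16*v^5 - 160*v^4 + 320*v^3 + 1120*v^2 - 4176*v + 2880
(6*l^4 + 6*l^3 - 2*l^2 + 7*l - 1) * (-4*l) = -24*l^5 - 24*l^4 + 8*l^3 - 28*l^2 + 4*l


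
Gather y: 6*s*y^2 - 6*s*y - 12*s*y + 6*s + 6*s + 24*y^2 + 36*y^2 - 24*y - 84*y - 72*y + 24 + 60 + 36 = 12*s + y^2*(6*s + 60) + y*(-18*s - 180) + 120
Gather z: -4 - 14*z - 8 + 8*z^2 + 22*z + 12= 8*z^2 + 8*z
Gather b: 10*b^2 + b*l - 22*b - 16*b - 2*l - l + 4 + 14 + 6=10*b^2 + b*(l - 38) - 3*l + 24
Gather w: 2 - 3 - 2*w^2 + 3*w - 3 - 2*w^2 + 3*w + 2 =-4*w^2 + 6*w - 2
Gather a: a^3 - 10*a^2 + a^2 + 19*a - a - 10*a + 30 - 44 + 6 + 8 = a^3 - 9*a^2 + 8*a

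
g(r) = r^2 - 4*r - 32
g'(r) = 2*r - 4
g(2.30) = -35.91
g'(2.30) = 0.60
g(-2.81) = -12.86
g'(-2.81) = -9.62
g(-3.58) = -4.86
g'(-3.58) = -11.16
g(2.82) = -35.33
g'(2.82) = 1.64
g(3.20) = -34.56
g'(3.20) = 2.40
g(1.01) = -35.02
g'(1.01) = -1.98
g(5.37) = -24.64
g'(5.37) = 6.74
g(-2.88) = -12.19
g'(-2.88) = -9.76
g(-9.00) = 85.00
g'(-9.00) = -22.00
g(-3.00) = -11.00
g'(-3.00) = -10.00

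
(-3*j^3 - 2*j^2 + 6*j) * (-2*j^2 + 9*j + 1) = 6*j^5 - 23*j^4 - 33*j^3 + 52*j^2 + 6*j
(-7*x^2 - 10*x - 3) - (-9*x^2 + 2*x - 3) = 2*x^2 - 12*x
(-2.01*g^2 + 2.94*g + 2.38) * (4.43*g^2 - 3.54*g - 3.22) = -8.9043*g^4 + 20.1396*g^3 + 6.608*g^2 - 17.892*g - 7.6636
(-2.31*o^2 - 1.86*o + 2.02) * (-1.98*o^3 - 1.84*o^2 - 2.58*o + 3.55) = 4.5738*o^5 + 7.9332*o^4 + 5.3826*o^3 - 7.1185*o^2 - 11.8146*o + 7.171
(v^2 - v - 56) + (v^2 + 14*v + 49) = 2*v^2 + 13*v - 7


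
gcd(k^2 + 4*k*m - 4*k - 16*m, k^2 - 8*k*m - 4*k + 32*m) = k - 4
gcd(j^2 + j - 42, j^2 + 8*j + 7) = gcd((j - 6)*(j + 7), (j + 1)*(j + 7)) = j + 7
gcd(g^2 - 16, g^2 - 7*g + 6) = 1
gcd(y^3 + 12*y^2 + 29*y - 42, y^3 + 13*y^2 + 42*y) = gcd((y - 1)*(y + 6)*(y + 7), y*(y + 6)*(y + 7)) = y^2 + 13*y + 42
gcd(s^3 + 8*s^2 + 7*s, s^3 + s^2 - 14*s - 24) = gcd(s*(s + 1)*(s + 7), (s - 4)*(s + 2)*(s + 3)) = 1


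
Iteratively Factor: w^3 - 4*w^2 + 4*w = (w - 2)*(w^2 - 2*w) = w*(w - 2)*(w - 2)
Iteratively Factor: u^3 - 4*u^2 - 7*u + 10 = (u - 1)*(u^2 - 3*u - 10) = (u - 1)*(u + 2)*(u - 5)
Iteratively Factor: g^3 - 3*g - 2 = (g - 2)*(g^2 + 2*g + 1) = (g - 2)*(g + 1)*(g + 1)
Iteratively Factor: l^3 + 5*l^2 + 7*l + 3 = (l + 1)*(l^2 + 4*l + 3) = (l + 1)*(l + 3)*(l + 1)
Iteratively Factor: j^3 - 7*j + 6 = (j - 2)*(j^2 + 2*j - 3) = (j - 2)*(j - 1)*(j + 3)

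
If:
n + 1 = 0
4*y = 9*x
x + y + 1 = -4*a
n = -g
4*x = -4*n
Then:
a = -17/16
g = 1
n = -1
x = 1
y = 9/4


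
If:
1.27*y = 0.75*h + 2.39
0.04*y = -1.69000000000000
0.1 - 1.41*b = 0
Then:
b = 0.07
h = -74.73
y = -42.25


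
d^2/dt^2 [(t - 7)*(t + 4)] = 2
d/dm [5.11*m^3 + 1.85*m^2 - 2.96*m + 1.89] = 15.33*m^2 + 3.7*m - 2.96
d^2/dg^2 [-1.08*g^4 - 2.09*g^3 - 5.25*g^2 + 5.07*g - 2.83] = -12.96*g^2 - 12.54*g - 10.5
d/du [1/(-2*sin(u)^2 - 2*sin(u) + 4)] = (2*sin(u) + 1)*cos(u)/(2*(sin(u)^2 + sin(u) - 2)^2)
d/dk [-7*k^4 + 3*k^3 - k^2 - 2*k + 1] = -28*k^3 + 9*k^2 - 2*k - 2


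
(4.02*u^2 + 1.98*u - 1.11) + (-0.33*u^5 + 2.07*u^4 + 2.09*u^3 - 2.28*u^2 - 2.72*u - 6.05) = -0.33*u^5 + 2.07*u^4 + 2.09*u^3 + 1.74*u^2 - 0.74*u - 7.16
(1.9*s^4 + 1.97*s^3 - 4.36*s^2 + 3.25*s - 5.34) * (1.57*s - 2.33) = 2.983*s^5 - 1.3341*s^4 - 11.4353*s^3 + 15.2613*s^2 - 15.9563*s + 12.4422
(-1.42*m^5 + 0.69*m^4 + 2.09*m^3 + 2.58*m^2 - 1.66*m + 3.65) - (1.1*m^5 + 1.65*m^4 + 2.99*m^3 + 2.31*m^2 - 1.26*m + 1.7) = -2.52*m^5 - 0.96*m^4 - 0.9*m^3 + 0.27*m^2 - 0.4*m + 1.95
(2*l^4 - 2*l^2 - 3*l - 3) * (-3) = -6*l^4 + 6*l^2 + 9*l + 9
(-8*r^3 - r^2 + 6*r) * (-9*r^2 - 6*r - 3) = 72*r^5 + 57*r^4 - 24*r^3 - 33*r^2 - 18*r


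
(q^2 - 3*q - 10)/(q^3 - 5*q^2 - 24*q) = (-q^2 + 3*q + 10)/(q*(-q^2 + 5*q + 24))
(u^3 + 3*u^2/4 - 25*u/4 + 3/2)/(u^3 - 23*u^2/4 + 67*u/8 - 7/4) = 2*(u + 3)/(2*u - 7)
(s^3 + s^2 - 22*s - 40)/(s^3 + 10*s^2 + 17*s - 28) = (s^2 - 3*s - 10)/(s^2 + 6*s - 7)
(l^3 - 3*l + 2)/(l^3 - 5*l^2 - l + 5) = (l^2 + l - 2)/(l^2 - 4*l - 5)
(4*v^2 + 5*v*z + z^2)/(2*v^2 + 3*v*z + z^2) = (4*v + z)/(2*v + z)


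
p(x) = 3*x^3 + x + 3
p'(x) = 9*x^2 + 1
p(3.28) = 112.14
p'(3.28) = 97.83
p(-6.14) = -697.57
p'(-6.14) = 340.30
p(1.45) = 13.60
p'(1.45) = 19.92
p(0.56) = 4.09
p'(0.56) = 3.82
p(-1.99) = -22.63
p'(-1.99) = 36.64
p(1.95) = 27.19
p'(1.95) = 35.22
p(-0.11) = 2.89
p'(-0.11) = 1.11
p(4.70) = 319.17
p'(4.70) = 199.81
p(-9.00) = -2193.00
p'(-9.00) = 730.00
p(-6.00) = -651.00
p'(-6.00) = 325.00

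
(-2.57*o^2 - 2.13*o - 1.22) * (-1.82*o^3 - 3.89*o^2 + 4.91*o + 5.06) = 4.6774*o^5 + 13.8739*o^4 - 2.1126*o^3 - 18.7167*o^2 - 16.768*o - 6.1732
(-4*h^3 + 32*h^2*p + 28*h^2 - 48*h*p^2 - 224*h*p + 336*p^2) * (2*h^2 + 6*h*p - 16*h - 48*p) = -8*h^5 + 40*h^4*p + 120*h^4 + 96*h^3*p^2 - 600*h^3*p - 448*h^3 - 288*h^2*p^3 - 1440*h^2*p^2 + 2240*h^2*p + 4320*h*p^3 + 5376*h*p^2 - 16128*p^3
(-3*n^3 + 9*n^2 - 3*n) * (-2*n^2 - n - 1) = 6*n^5 - 15*n^4 - 6*n^2 + 3*n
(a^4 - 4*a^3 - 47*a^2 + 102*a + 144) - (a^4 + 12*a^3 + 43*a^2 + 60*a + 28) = -16*a^3 - 90*a^2 + 42*a + 116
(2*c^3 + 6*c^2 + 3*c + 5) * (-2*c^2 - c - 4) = -4*c^5 - 14*c^4 - 20*c^3 - 37*c^2 - 17*c - 20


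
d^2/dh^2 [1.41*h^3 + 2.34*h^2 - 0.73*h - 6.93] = 8.46*h + 4.68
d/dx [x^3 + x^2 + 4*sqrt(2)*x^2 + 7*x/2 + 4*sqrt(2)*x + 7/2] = 3*x^2 + 2*x + 8*sqrt(2)*x + 7/2 + 4*sqrt(2)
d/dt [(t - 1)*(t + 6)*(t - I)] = 3*t^2 + 2*t*(5 - I) - 6 - 5*I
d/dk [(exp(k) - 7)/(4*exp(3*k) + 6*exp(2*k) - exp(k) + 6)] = (-(exp(k) - 7)*(12*exp(2*k) + 12*exp(k) - 1) + 4*exp(3*k) + 6*exp(2*k) - exp(k) + 6)*exp(k)/(4*exp(3*k) + 6*exp(2*k) - exp(k) + 6)^2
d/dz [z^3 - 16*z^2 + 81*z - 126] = 3*z^2 - 32*z + 81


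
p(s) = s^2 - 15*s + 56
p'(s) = 2*s - 15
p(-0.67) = 66.50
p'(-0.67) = -16.34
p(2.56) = 24.15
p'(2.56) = -9.88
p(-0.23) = 59.50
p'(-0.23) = -15.46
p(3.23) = 17.98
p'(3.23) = -8.54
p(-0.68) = 66.66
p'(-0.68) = -16.36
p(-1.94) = 88.86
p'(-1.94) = -18.88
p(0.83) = 44.24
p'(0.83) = -13.34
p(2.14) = 28.48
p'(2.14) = -10.72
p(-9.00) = 272.00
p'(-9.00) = -33.00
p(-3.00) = 110.00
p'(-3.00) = -21.00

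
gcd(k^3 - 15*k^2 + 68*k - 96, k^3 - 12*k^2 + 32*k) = k^2 - 12*k + 32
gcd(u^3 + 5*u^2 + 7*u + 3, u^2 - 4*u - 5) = u + 1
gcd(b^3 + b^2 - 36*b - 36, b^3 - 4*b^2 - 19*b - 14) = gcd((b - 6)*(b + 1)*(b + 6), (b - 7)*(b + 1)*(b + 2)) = b + 1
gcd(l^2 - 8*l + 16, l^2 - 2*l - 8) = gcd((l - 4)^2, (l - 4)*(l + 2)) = l - 4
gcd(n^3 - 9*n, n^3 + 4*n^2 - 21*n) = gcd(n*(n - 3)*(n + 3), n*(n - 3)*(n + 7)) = n^2 - 3*n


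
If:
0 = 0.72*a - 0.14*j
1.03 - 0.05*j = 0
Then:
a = 4.01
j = 20.60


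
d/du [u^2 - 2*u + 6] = 2*u - 2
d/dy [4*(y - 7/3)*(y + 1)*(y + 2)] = 12*y^2 + 16*y/3 - 20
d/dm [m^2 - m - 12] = 2*m - 1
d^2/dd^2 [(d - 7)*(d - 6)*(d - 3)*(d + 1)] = 12*d^2 - 90*d + 130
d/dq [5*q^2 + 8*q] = 10*q + 8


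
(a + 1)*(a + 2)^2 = a^3 + 5*a^2 + 8*a + 4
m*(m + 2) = m^2 + 2*m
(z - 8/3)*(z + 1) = z^2 - 5*z/3 - 8/3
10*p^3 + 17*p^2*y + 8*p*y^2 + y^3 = (p + y)*(2*p + y)*(5*p + y)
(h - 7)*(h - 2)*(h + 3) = h^3 - 6*h^2 - 13*h + 42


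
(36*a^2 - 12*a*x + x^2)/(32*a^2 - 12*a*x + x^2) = (36*a^2 - 12*a*x + x^2)/(32*a^2 - 12*a*x + x^2)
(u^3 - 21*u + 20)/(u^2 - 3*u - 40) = (u^2 - 5*u + 4)/(u - 8)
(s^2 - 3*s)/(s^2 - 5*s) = (s - 3)/(s - 5)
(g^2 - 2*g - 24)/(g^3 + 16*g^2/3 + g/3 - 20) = 3*(g - 6)/(3*g^2 + 4*g - 15)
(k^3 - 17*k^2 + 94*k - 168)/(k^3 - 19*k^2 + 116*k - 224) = (k - 6)/(k - 8)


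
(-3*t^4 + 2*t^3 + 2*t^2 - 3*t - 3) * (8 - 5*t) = 15*t^5 - 34*t^4 + 6*t^3 + 31*t^2 - 9*t - 24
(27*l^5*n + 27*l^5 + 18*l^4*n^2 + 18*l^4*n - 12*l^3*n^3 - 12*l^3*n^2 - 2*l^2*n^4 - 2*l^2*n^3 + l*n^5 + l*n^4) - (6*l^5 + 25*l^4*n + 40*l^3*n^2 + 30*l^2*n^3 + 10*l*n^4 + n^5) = 27*l^5*n + 21*l^5 + 18*l^4*n^2 - 7*l^4*n - 12*l^3*n^3 - 52*l^3*n^2 - 2*l^2*n^4 - 32*l^2*n^3 + l*n^5 - 9*l*n^4 - n^5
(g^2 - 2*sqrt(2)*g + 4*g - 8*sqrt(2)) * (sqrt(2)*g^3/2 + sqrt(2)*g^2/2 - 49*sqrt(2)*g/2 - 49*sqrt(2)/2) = sqrt(2)*g^5/2 - 2*g^4 + 5*sqrt(2)*g^4/2 - 45*sqrt(2)*g^3/2 - 10*g^3 - 245*sqrt(2)*g^2/2 + 90*g^2 - 98*sqrt(2)*g + 490*g + 392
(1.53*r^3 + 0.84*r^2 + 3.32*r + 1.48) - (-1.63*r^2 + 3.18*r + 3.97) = 1.53*r^3 + 2.47*r^2 + 0.14*r - 2.49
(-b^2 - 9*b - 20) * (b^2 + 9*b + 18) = -b^4 - 18*b^3 - 119*b^2 - 342*b - 360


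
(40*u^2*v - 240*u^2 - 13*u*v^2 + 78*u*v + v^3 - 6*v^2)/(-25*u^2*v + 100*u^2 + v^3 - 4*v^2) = (-8*u*v + 48*u + v^2 - 6*v)/(5*u*v - 20*u + v^2 - 4*v)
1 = 1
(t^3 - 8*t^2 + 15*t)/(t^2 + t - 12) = t*(t - 5)/(t + 4)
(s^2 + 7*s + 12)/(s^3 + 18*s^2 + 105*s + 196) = (s + 3)/(s^2 + 14*s + 49)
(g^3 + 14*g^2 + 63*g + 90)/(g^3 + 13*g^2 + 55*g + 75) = (g + 6)/(g + 5)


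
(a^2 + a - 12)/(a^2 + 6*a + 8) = (a - 3)/(a + 2)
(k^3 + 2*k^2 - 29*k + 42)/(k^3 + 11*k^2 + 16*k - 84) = (k - 3)/(k + 6)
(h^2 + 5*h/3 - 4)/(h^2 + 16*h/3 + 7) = (3*h - 4)/(3*h + 7)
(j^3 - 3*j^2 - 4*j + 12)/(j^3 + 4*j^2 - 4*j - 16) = (j - 3)/(j + 4)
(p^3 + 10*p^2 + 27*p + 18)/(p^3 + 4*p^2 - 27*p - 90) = (p + 1)/(p - 5)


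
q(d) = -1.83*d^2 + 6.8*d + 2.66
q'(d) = 6.8 - 3.66*d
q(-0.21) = 1.15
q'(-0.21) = 7.57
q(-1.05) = -6.50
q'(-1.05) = 10.64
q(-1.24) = -8.59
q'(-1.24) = 11.34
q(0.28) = 4.42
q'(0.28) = 5.78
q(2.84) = 7.21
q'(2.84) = -3.59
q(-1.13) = -7.36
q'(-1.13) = 10.94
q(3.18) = 5.78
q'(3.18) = -4.84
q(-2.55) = -26.58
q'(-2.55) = 16.13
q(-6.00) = -104.02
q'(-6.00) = 28.76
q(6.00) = -22.42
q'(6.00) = -15.16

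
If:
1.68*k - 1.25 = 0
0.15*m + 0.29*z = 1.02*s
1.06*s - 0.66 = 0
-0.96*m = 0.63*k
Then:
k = 0.74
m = -0.49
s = 0.62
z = 2.44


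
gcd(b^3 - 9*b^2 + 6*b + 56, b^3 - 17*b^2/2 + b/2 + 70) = b^2 - 11*b + 28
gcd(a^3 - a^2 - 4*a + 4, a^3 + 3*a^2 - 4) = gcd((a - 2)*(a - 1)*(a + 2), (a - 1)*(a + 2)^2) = a^2 + a - 2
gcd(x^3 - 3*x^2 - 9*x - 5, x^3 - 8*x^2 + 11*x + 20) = x^2 - 4*x - 5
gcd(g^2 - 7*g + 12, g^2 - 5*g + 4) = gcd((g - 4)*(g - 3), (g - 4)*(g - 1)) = g - 4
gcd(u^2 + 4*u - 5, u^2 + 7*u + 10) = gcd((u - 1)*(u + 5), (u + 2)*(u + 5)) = u + 5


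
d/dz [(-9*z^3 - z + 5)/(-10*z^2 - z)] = (90*z^4 + 18*z^3 - 10*z^2 + 100*z + 5)/(z^2*(100*z^2 + 20*z + 1))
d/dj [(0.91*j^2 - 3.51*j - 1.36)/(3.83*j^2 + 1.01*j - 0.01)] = (14.3624*j^2 + 10.3994*j + 1.4087)/(14.6689*j^4 + 7.7366*j^3 + 0.9435*j^2 - 0.0202*j + 0.0001)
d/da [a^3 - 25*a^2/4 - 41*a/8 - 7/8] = 3*a^2 - 25*a/2 - 41/8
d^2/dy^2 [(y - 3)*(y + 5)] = 2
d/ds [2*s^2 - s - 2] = 4*s - 1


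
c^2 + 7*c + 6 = (c + 1)*(c + 6)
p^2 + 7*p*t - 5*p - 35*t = (p - 5)*(p + 7*t)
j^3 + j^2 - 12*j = j*(j - 3)*(j + 4)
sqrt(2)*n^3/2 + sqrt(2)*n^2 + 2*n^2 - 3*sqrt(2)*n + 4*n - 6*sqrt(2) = (n - sqrt(2))*(n + 3*sqrt(2))*(sqrt(2)*n/2 + sqrt(2))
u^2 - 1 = (u - 1)*(u + 1)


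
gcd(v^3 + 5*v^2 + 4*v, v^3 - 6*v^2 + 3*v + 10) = v + 1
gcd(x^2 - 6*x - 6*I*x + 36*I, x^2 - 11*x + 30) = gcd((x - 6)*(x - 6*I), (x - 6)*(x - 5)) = x - 6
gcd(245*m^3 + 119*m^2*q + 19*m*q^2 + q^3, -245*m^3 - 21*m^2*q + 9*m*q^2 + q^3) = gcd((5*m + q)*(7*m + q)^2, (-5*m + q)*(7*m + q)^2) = 49*m^2 + 14*m*q + q^2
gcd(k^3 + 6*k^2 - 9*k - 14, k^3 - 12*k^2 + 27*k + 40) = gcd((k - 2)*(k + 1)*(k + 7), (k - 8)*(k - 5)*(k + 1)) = k + 1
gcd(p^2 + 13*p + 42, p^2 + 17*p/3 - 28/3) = p + 7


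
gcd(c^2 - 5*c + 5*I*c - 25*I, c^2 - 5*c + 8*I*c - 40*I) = c - 5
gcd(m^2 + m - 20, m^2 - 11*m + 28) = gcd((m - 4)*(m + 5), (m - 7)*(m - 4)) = m - 4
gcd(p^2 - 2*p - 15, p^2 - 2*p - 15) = p^2 - 2*p - 15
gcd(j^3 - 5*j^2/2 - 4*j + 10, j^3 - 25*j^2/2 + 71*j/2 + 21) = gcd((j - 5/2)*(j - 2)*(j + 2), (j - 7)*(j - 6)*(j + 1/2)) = 1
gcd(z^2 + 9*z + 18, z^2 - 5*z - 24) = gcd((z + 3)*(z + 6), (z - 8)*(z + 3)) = z + 3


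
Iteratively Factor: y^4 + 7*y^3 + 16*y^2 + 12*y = (y + 2)*(y^3 + 5*y^2 + 6*y) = y*(y + 2)*(y^2 + 5*y + 6) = y*(y + 2)^2*(y + 3)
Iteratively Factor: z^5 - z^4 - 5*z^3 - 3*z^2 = (z + 1)*(z^4 - 2*z^3 - 3*z^2) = (z - 3)*(z + 1)*(z^3 + z^2) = z*(z - 3)*(z + 1)*(z^2 + z) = z^2*(z - 3)*(z + 1)*(z + 1)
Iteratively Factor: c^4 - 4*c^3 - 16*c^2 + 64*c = (c)*(c^3 - 4*c^2 - 16*c + 64) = c*(c - 4)*(c^2 - 16) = c*(c - 4)^2*(c + 4)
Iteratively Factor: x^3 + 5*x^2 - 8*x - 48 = (x - 3)*(x^2 + 8*x + 16) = (x - 3)*(x + 4)*(x + 4)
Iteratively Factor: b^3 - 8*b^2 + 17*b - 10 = (b - 5)*(b^2 - 3*b + 2) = (b - 5)*(b - 1)*(b - 2)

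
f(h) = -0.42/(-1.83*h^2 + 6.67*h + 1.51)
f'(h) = -0.42*(3.66*h - 6.67)/(-1.83*h^2 + 6.67*h + 1.51)^2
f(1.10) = -0.06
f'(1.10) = 0.03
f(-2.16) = 0.02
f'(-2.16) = 0.01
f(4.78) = 0.05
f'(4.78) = -0.06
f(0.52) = -0.09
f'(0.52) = 0.10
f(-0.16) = -1.06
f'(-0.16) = 19.44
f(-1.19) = 0.05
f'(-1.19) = 0.06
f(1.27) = -0.06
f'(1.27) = 0.02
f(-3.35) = 0.01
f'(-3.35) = 0.00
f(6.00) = 0.02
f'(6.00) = -0.01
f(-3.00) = 0.01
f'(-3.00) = 0.01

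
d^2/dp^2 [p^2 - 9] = 2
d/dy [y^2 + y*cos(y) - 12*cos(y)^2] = -y*sin(y) + 2*y + 12*sin(2*y) + cos(y)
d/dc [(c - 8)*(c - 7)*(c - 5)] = 3*c^2 - 40*c + 131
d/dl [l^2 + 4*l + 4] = 2*l + 4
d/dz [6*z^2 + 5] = 12*z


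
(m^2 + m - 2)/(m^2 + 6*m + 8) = (m - 1)/(m + 4)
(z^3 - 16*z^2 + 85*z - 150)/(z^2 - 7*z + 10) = (z^2 - 11*z + 30)/(z - 2)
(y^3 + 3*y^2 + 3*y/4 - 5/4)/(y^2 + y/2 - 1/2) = y + 5/2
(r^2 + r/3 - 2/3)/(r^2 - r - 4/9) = 3*(-3*r^2 - r + 2)/(-9*r^2 + 9*r + 4)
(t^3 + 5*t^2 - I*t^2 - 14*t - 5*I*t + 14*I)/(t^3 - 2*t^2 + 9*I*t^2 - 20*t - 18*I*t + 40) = (t^2 + t*(7 - I) - 7*I)/(t^2 + 9*I*t - 20)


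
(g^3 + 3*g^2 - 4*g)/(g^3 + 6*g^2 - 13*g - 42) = g*(g^2 + 3*g - 4)/(g^3 + 6*g^2 - 13*g - 42)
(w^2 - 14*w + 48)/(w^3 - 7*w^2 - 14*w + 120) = (w - 8)/(w^2 - w - 20)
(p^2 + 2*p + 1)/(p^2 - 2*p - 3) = (p + 1)/(p - 3)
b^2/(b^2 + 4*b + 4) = b^2/(b^2 + 4*b + 4)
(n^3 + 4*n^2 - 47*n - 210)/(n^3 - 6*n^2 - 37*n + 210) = (n + 5)/(n - 5)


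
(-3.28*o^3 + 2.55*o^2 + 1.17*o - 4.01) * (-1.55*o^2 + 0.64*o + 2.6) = 5.084*o^5 - 6.0517*o^4 - 8.7095*o^3 + 13.5943*o^2 + 0.4756*o - 10.426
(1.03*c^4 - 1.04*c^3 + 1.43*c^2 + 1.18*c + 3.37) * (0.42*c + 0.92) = 0.4326*c^5 + 0.5108*c^4 - 0.3562*c^3 + 1.8112*c^2 + 2.501*c + 3.1004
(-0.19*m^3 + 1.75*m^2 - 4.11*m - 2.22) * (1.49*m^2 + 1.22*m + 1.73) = -0.2831*m^5 + 2.3757*m^4 - 4.3176*m^3 - 5.2945*m^2 - 9.8187*m - 3.8406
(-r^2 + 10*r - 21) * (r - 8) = -r^3 + 18*r^2 - 101*r + 168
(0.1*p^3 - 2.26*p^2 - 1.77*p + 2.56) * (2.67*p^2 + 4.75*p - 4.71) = 0.267*p^5 - 5.5592*p^4 - 15.9319*p^3 + 9.0723*p^2 + 20.4967*p - 12.0576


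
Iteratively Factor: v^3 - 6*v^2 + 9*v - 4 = (v - 1)*(v^2 - 5*v + 4) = (v - 1)^2*(v - 4)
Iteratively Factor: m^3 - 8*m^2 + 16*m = (m - 4)*(m^2 - 4*m) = m*(m - 4)*(m - 4)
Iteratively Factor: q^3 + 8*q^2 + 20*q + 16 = (q + 2)*(q^2 + 6*q + 8) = (q + 2)*(q + 4)*(q + 2)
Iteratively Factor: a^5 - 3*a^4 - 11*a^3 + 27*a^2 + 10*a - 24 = (a + 1)*(a^4 - 4*a^3 - 7*a^2 + 34*a - 24) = (a + 1)*(a + 3)*(a^3 - 7*a^2 + 14*a - 8) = (a - 1)*(a + 1)*(a + 3)*(a^2 - 6*a + 8) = (a - 4)*(a - 1)*(a + 1)*(a + 3)*(a - 2)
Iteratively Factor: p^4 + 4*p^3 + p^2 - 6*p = (p + 3)*(p^3 + p^2 - 2*p) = (p - 1)*(p + 3)*(p^2 + 2*p) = (p - 1)*(p + 2)*(p + 3)*(p)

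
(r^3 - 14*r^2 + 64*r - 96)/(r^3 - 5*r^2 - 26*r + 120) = (r - 4)/(r + 5)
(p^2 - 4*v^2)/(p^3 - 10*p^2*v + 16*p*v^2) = (p + 2*v)/(p*(p - 8*v))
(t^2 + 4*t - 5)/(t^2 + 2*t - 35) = (t^2 + 4*t - 5)/(t^2 + 2*t - 35)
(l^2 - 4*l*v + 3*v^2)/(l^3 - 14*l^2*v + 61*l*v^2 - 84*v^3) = (l - v)/(l^2 - 11*l*v + 28*v^2)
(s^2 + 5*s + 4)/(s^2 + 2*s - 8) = (s + 1)/(s - 2)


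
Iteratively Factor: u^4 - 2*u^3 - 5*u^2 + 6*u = (u - 3)*(u^3 + u^2 - 2*u) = u*(u - 3)*(u^2 + u - 2) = u*(u - 3)*(u - 1)*(u + 2)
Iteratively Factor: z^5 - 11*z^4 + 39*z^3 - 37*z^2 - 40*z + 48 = (z - 3)*(z^4 - 8*z^3 + 15*z^2 + 8*z - 16) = (z - 3)*(z - 1)*(z^3 - 7*z^2 + 8*z + 16) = (z - 4)*(z - 3)*(z - 1)*(z^2 - 3*z - 4) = (z - 4)*(z - 3)*(z - 1)*(z + 1)*(z - 4)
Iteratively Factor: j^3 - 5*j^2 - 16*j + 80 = (j - 4)*(j^2 - j - 20) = (j - 4)*(j + 4)*(j - 5)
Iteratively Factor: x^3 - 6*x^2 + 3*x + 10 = (x - 5)*(x^2 - x - 2) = (x - 5)*(x + 1)*(x - 2)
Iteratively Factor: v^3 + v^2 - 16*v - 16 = (v + 1)*(v^2 - 16) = (v - 4)*(v + 1)*(v + 4)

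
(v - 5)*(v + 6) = v^2 + v - 30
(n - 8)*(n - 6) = n^2 - 14*n + 48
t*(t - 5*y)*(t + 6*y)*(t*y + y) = t^4*y + t^3*y^2 + t^3*y - 30*t^2*y^3 + t^2*y^2 - 30*t*y^3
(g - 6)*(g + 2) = g^2 - 4*g - 12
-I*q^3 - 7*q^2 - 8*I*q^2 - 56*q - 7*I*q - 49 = (q + 7)*(q - 7*I)*(-I*q - I)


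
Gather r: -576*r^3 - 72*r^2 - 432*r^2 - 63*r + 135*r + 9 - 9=-576*r^3 - 504*r^2 + 72*r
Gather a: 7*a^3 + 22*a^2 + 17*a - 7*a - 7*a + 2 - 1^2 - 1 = 7*a^3 + 22*a^2 + 3*a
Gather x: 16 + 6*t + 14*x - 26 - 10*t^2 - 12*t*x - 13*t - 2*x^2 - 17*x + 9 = -10*t^2 - 7*t - 2*x^2 + x*(-12*t - 3) - 1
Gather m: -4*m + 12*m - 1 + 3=8*m + 2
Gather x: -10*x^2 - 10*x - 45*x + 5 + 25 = -10*x^2 - 55*x + 30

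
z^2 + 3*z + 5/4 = (z + 1/2)*(z + 5/2)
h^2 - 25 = (h - 5)*(h + 5)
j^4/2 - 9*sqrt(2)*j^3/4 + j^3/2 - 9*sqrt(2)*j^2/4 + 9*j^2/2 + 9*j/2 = j*(j/2 + 1/2)*(j - 3*sqrt(2))*(j - 3*sqrt(2)/2)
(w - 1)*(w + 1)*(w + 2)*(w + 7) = w^4 + 9*w^3 + 13*w^2 - 9*w - 14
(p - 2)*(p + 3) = p^2 + p - 6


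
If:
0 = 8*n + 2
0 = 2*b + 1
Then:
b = -1/2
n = -1/4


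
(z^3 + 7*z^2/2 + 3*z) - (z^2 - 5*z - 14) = z^3 + 5*z^2/2 + 8*z + 14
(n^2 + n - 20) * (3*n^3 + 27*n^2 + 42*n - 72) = 3*n^5 + 30*n^4 + 9*n^3 - 570*n^2 - 912*n + 1440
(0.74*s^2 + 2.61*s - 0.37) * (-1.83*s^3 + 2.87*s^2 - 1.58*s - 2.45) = -1.3542*s^5 - 2.6525*s^4 + 6.9986*s^3 - 6.9987*s^2 - 5.8099*s + 0.9065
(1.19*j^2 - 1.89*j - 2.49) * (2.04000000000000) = 2.4276*j^2 - 3.8556*j - 5.0796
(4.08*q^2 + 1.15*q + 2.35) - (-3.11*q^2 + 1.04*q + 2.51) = 7.19*q^2 + 0.11*q - 0.16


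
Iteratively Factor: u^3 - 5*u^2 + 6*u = (u - 2)*(u^2 - 3*u) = (u - 3)*(u - 2)*(u)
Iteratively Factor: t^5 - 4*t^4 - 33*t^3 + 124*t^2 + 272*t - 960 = (t - 4)*(t^4 - 33*t^2 - 8*t + 240) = (t - 4)*(t + 4)*(t^3 - 4*t^2 - 17*t + 60) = (t - 4)*(t + 4)^2*(t^2 - 8*t + 15) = (t - 5)*(t - 4)*(t + 4)^2*(t - 3)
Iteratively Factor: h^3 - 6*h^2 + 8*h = (h)*(h^2 - 6*h + 8) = h*(h - 4)*(h - 2)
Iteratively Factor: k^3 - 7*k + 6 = (k - 1)*(k^2 + k - 6) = (k - 2)*(k - 1)*(k + 3)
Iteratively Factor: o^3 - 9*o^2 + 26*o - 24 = (o - 4)*(o^2 - 5*o + 6) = (o - 4)*(o - 2)*(o - 3)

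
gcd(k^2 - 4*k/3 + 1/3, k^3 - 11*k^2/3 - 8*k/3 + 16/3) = k - 1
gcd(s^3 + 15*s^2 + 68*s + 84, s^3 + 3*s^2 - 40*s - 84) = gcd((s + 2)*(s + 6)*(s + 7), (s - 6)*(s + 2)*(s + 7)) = s^2 + 9*s + 14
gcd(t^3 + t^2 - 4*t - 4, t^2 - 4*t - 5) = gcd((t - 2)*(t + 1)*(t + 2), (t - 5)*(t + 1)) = t + 1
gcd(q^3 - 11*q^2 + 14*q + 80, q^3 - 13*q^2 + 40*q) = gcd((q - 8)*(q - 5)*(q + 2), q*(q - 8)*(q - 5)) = q^2 - 13*q + 40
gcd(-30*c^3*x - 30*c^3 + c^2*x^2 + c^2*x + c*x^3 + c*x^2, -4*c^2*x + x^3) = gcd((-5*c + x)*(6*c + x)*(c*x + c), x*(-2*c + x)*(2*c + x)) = 1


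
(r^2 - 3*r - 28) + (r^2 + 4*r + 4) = 2*r^2 + r - 24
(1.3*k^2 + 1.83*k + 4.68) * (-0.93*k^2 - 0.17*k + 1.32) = -1.209*k^4 - 1.9229*k^3 - 2.9475*k^2 + 1.62*k + 6.1776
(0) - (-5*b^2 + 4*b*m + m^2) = 5*b^2 - 4*b*m - m^2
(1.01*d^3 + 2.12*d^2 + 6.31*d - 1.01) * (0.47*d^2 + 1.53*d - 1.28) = 0.4747*d^5 + 2.5417*d^4 + 4.9165*d^3 + 6.466*d^2 - 9.6221*d + 1.2928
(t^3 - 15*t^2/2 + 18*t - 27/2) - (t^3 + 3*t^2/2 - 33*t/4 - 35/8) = -9*t^2 + 105*t/4 - 73/8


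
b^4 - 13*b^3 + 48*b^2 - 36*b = b*(b - 6)^2*(b - 1)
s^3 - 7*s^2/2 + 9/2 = (s - 3)*(s - 3/2)*(s + 1)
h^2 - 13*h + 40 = (h - 8)*(h - 5)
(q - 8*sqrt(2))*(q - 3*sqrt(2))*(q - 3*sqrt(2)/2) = q^3 - 25*sqrt(2)*q^2/2 + 81*q - 72*sqrt(2)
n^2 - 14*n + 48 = (n - 8)*(n - 6)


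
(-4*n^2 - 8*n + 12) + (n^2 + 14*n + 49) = -3*n^2 + 6*n + 61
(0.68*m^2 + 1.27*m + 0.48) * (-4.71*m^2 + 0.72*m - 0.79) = -3.2028*m^4 - 5.4921*m^3 - 1.8836*m^2 - 0.6577*m - 0.3792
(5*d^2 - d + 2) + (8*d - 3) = 5*d^2 + 7*d - 1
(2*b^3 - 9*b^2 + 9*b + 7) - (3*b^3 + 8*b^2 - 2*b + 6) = -b^3 - 17*b^2 + 11*b + 1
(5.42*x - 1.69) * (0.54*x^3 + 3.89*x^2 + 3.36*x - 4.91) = 2.9268*x^4 + 20.1712*x^3 + 11.6371*x^2 - 32.2906*x + 8.2979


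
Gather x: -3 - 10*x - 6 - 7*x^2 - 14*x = -7*x^2 - 24*x - 9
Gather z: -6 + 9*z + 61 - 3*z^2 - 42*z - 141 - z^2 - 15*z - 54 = -4*z^2 - 48*z - 140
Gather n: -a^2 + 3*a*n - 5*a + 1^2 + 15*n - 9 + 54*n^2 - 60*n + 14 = -a^2 - 5*a + 54*n^2 + n*(3*a - 45) + 6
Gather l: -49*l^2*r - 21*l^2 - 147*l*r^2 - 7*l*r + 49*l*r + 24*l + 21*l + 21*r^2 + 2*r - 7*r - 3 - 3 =l^2*(-49*r - 21) + l*(-147*r^2 + 42*r + 45) + 21*r^2 - 5*r - 6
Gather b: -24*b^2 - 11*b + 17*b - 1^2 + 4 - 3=-24*b^2 + 6*b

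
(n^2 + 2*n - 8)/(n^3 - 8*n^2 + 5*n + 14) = (n + 4)/(n^2 - 6*n - 7)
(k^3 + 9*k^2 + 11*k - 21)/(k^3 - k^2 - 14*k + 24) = (k^3 + 9*k^2 + 11*k - 21)/(k^3 - k^2 - 14*k + 24)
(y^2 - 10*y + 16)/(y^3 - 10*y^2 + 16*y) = 1/y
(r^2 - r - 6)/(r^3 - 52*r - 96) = (r - 3)/(r^2 - 2*r - 48)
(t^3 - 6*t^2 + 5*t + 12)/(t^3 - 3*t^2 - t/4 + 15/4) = 4*(t^2 - 7*t + 12)/(4*t^2 - 16*t + 15)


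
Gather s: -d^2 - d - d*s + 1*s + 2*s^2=-d^2 - d + 2*s^2 + s*(1 - d)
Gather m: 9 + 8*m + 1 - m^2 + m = -m^2 + 9*m + 10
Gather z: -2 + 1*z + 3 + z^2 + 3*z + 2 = z^2 + 4*z + 3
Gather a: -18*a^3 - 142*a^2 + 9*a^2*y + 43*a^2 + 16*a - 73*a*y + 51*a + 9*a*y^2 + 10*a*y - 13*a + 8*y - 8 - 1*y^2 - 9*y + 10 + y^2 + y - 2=-18*a^3 + a^2*(9*y - 99) + a*(9*y^2 - 63*y + 54)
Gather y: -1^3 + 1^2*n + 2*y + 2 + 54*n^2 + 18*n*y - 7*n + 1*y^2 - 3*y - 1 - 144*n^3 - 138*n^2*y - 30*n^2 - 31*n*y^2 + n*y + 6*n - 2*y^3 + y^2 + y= -144*n^3 + 24*n^2 - 2*y^3 + y^2*(2 - 31*n) + y*(-138*n^2 + 19*n)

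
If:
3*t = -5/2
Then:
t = -5/6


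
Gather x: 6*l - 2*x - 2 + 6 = 6*l - 2*x + 4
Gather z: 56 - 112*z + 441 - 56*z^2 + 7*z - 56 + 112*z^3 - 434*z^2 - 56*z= 112*z^3 - 490*z^2 - 161*z + 441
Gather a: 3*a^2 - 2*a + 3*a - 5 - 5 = 3*a^2 + a - 10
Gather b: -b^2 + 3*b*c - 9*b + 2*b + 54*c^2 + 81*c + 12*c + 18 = -b^2 + b*(3*c - 7) + 54*c^2 + 93*c + 18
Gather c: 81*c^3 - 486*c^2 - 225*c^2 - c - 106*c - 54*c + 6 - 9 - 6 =81*c^3 - 711*c^2 - 161*c - 9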